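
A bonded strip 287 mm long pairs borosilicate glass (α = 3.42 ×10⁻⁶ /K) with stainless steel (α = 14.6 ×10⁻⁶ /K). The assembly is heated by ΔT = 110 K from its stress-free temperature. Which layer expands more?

α(borosilicate glass) = 3.42×10⁻⁶/K vs α(stainless steel) = 14.6×10⁻⁶/K.
Higher α expands more for the same ΔT: stainless steel.

stainless steel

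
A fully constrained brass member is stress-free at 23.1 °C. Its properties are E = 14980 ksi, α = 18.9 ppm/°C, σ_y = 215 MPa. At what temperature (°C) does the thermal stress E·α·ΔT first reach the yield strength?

133 °C

E = 14980 ksi = 103.3 GPa.
E·α·ΔT = 215.0 MPa ⇒ ΔT = 215.0 / (103.3×10³ × 18.9×10⁻⁶) = 110.1 K.
T = 23.1 + 110.1 = 133.2 °C.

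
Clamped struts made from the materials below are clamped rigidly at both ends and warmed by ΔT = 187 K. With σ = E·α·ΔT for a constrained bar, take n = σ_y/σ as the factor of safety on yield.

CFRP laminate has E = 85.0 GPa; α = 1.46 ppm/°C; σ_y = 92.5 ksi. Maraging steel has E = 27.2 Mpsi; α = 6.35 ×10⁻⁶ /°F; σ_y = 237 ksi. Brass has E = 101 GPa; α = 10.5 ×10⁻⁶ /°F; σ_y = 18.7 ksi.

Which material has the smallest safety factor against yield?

brass

With everything in SI (GPa, ×10⁻⁶/K, MPa):
  CFRP laminate: E = 85.00, α = 1.46, σ_y = 637.8 → σ = 23.2 MPa, n = 27.5
  maraging steel: E = 187.5, α = 11.4, σ_y = 1634 → σ = 401 MPa, n = 4.08
  brass: E = 101.0, α = 18.9, σ_y = 128.9 → σ = 357 MPa, n = 0.361
Brass has the lowest safety factor, n = 0.361.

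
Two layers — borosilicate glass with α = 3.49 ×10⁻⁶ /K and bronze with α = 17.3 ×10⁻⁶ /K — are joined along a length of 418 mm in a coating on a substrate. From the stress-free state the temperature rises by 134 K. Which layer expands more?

bronze

α(borosilicate glass) = 3.49×10⁻⁶/K vs α(bronze) = 17.3×10⁻⁶/K.
Higher α expands more for the same ΔT: bronze.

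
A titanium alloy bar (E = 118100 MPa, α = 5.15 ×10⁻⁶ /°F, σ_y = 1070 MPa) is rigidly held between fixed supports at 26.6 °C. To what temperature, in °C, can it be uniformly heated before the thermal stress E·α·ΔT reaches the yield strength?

E = 118100 MPa = 118.1 GPa.
α = 5.15×10⁻⁶/°F × 9/5 = 9.27×10⁻⁶/K.
E·α·ΔT = 1070 MPa ⇒ ΔT = 1070 / (118.1×10³ × 9.27×10⁻⁶) = 977.4 K.
T = 26.6 + 977.4 = 1004 °C.

1000 °C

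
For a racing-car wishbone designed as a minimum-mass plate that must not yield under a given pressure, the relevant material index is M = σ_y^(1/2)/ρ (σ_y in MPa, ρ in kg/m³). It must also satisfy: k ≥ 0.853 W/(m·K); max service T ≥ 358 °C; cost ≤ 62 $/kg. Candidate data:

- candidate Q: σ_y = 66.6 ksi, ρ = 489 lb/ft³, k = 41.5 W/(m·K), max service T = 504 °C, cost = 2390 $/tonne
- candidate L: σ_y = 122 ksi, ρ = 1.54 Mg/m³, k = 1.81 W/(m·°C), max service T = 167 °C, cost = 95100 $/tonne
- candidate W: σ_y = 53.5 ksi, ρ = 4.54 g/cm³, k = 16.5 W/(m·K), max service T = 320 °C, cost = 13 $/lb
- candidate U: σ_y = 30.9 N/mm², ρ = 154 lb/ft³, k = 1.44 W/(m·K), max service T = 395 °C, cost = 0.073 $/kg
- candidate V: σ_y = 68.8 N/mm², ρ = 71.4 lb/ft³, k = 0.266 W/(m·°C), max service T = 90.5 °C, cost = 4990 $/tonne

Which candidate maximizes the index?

candidate Q

Screen on constraints: k ≥ 0.853 W/(m·K); max service T ≥ 358 °C; cost ≤ 62 $/kg. Survivors: candidate Q, candidate U.
Putting every candidate on a common basis:
  candidate Q: σ_y = 459.2 MPa, ρ = 7833 kg/m³
  candidate U: σ_y = 30.90 MPa, ρ = 2467 kg/m³
  candidate Q: M = 2.74×10⁻³
  candidate U: M = 2.25×10⁻³
Candidate Q has the largest M.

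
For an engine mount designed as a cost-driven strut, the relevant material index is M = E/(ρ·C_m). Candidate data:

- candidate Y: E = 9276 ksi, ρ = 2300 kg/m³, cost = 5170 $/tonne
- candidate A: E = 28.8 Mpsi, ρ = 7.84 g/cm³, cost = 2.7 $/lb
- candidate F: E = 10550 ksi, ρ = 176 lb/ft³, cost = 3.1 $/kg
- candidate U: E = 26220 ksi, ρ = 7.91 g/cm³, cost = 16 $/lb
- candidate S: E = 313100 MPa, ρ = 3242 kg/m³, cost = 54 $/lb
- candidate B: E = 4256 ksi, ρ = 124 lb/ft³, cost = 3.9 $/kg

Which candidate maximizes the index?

candidate F

After converting to SI:
  candidate Y: E = 63.96 GPa, ρ = 2300 kg/m³, cost = 5.170 $/kg
  candidate A: E = 198.6 GPa, ρ = 7840 kg/m³, cost = 5.952 $/kg
  candidate F: E = 72.74 GPa, ρ = 2819 kg/m³, cost = 3.100 $/kg
  candidate U: E = 180.8 GPa, ρ = 7910 kg/m³, cost = 35.27 $/kg
  candidate S: E = 313.1 GPa, ρ = 3242 kg/m³, cost = 119.0 $/kg
  candidate B: E = 29.34 GPa, ρ = 1986 kg/m³, cost = 3.900 $/kg
  candidate F: M = 8.32 MN·m per $
  candidate Y: M = 5.38 MN·m per $
  candidate A: M = 4.26 MN·m per $
  candidate B: M = 3.79 MN·m per $
  candidate S: M = 0.811 MN·m per $
  candidate U: M = 0.648 MN·m per $
The maximum is for candidate F.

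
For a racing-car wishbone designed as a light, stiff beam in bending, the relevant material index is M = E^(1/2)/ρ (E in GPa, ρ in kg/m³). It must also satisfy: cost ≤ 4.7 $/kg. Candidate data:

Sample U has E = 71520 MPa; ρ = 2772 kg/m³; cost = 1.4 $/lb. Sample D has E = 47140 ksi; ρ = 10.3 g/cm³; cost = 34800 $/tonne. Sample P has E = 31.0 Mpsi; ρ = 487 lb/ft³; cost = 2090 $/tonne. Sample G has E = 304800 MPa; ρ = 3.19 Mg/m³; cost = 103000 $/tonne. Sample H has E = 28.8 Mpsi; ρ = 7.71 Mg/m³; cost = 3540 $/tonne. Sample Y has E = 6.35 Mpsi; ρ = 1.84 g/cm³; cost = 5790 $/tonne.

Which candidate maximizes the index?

sample U

Screen on constraints: cost ≤ 4.7 $/kg. Survivors: sample U, sample P, sample H.
After converting to SI:
  sample U: E = 71.52 GPa, ρ = 2772 kg/m³
  sample P: E = 213.7 GPa, ρ = 7801 kg/m³
  sample H: E = 198.6 GPa, ρ = 7710 kg/m³
  sample U: M = 3.05×10⁻³
  sample P: M = 1.87×10⁻³
  sample H: M = 1.83×10⁻³
The maximum is for sample U.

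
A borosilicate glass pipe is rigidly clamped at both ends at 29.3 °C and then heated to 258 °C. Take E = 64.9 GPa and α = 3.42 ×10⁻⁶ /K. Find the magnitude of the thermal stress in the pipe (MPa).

50.8 MPa

ΔT = 228.7 K. Constrained thermal stress σ = E·α·ΔT = 64.90×10³ MPa × 3.42×10⁻⁶ × 228.7 = 50.8 MPa (compressive).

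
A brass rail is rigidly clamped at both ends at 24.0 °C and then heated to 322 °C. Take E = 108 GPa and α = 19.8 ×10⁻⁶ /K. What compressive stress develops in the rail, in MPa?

ΔT = 298.0 K. Constrained thermal stress σ = E·α·ΔT = 108.0×10³ MPa × 19.8×10⁻⁶ × 298.0 = 637 MPa (compressive).

637 MPa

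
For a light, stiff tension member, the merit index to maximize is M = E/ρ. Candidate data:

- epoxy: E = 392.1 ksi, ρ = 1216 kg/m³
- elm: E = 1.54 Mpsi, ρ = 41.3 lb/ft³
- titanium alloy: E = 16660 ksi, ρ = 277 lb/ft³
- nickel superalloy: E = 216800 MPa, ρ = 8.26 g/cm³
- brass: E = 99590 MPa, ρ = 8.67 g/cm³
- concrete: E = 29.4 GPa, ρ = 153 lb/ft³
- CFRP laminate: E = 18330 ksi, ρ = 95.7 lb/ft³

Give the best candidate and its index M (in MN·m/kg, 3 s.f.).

Putting every candidate on a common basis:
  epoxy: E = 2.703 GPa, ρ = 1216 kg/m³
  elm: E = 10.62 GPa, ρ = 661.6 kg/m³
  titanium alloy: E = 114.9 GPa, ρ = 4437 kg/m³
  nickel superalloy: E = 216.8 GPa, ρ = 8260 kg/m³
  brass: E = 99.59 GPa, ρ = 8670 kg/m³
  concrete: E = 29.40 GPa, ρ = 2451 kg/m³
  CFRP laminate: E = 126.4 GPa, ρ = 1533 kg/m³
  CFRP laminate: M = 82.4 MN·m/kg
  nickel superalloy: M = 26.2 MN·m/kg
  titanium alloy: M = 25.9 MN·m/kg
  elm: M = 16.0 MN·m/kg
  concrete: M = 12.0 MN·m/kg
  brass: M = 11.5 MN·m/kg
  epoxy: M = 2.22 MN·m/kg
Highest index: CFRP laminate.

CFRP laminate, M = 82.4 MN·m/kg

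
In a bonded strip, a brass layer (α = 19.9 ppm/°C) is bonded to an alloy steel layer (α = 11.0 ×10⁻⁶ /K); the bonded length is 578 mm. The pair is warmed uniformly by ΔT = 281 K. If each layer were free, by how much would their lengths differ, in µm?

1450 µm

Δα = |19.9 − 11.0|×10⁻⁶/K = 8.90×10⁻⁶/K.
ΔL_mismatch = Δα·L·ΔT = 8.90×10⁻⁶ × 578.0 mm × 281.0 K = 1450 µm.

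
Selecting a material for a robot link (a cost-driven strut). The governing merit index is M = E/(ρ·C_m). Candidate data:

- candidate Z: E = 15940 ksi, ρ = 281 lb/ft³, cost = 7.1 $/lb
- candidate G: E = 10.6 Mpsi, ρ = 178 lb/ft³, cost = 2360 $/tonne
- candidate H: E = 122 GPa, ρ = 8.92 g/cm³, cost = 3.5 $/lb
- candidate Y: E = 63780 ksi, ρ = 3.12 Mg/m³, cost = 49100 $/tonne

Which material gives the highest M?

candidate G

Convert each candidate to consistent units, then evaluate M:
  candidate Z: E = 109.9 GPa, ρ = 4501 kg/m³, cost = 15.65 $/kg
  candidate G: E = 73.08 GPa, ρ = 2851 kg/m³, cost = 2.360 $/kg
  candidate H: E = 122.0 GPa, ρ = 8920 kg/m³, cost = 7.716 $/kg
  candidate Y: E = 439.7 GPa, ρ = 3120 kg/m³, cost = 49.10 $/kg
  candidate G: M = 10.9 MN·m per $
  candidate Y: M = 2.87 MN·m per $
  candidate H: M = 1.77 MN·m per $
  candidate Z: M = 1.56 MN·m per $
The maximum is for candidate G.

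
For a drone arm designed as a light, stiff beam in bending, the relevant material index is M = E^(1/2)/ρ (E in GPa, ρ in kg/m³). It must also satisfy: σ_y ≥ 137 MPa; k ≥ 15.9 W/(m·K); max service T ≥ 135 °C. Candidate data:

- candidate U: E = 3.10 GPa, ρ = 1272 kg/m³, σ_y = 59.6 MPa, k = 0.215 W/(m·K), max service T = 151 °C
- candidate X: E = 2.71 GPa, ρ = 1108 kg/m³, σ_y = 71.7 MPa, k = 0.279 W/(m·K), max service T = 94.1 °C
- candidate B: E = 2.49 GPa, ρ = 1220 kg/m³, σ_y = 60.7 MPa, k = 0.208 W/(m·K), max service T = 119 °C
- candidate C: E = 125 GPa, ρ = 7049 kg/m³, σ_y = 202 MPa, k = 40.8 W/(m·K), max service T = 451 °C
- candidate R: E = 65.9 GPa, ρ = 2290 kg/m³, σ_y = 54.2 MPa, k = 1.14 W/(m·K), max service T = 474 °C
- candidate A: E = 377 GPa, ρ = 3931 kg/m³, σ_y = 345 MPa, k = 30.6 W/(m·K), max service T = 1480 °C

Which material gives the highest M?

candidate A

Screen on constraints: σ_y ≥ 137 MPa; k ≥ 15.9 W/(m·K); max service T ≥ 135 °C. Survivors: candidate C, candidate A.
Per-candidate index values:
  candidate A: M = 4.94×10⁻³
  candidate C: M = 1.59×10⁻³
Candidate A ranks first.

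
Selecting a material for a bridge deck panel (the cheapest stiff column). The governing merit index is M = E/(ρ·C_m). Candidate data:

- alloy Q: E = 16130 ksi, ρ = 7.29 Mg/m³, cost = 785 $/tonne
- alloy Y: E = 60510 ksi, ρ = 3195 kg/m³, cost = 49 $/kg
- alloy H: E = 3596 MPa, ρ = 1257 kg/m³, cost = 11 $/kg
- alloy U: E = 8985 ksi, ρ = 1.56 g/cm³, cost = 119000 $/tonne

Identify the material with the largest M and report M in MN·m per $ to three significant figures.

After converting to SI:
  alloy Q: E = 111.2 GPa, ρ = 7290 kg/m³, cost = 0.7850 $/kg
  alloy Y: E = 417.2 GPa, ρ = 3195 kg/m³, cost = 49.00 $/kg
  alloy H: E = 3.596 GPa, ρ = 1257 kg/m³, cost = 11.00 $/kg
  alloy U: E = 61.95 GPa, ρ = 1560 kg/m³, cost = 119.0 $/kg
  alloy Q: M = 19.4 MN·m per $
  alloy Y: M = 2.66 MN·m per $
  alloy U: M = 0.334 MN·m per $
  alloy H: M = 0.260 MN·m per $
The maximum is for alloy Q.

alloy Q, M = 19.4 MN·m per $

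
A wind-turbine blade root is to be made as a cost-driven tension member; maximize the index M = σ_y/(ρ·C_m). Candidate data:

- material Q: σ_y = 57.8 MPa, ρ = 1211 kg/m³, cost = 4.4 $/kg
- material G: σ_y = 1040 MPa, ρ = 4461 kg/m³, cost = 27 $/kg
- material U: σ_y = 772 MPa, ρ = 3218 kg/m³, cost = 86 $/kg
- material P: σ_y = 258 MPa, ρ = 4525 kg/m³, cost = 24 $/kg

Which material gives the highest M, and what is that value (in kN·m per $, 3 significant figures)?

material Q, M = 10.8 kN·m per $

Evaluate M for each candidate:
  material Q: M = 10.8 kN·m per $
  material G: M = 8.63 kN·m per $
  material U: M = 2.79 kN·m per $
  material P: M = 2.38 kN·m per $
Material Q has the largest M.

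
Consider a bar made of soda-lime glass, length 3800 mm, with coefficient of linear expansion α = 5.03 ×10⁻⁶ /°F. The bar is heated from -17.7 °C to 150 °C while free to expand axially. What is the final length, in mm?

Convert α: 5.03×10⁻⁶/°F × (9/5) = 9.05×10⁻⁶/K.
ΔT = 150 − (-17.7) = 167.7 K.
ΔL = α·L₀·ΔT = 9.05×10⁻⁶ × 3800 mm × 167.7 K = 5.77 mm.
L = L₀ + ΔL = 3800 + 5.77 = 3805.8 mm.

3805.8 mm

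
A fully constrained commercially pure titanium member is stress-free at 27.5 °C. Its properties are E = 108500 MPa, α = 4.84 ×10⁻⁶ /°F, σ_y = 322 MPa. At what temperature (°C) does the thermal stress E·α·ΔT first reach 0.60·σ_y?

E = 108500 MPa = 108.5 GPa.
α = 4.84×10⁻⁶/°F × 9/5 = 8.71×10⁻⁶/K.
E·α·ΔT = 193.2 MPa ⇒ ΔT = 193.2 / (108.5×10³ × 8.71×10⁻⁶) = 204.4 K.
T = 27.5 + 204.4 = 231.9 °C.

232 °C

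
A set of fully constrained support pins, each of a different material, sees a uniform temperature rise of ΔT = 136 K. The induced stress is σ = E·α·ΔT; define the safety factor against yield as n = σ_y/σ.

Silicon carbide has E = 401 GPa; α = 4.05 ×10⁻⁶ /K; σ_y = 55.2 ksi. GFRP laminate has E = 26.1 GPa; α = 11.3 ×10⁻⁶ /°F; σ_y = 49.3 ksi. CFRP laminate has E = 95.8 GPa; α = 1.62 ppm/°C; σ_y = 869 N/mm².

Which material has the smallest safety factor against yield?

silicon carbide

Per material, after unit conversion:
  silicon carbide: E = 401.0, α = 4.05, σ_y = 380.6 → σ = 221 MPa, n = 1.72
  GFRP laminate: E = 26.10, α = 20.3, σ_y = 339.9 → σ = 72.2 MPa, n = 4.71
  CFRP laminate: E = 95.80, α = 1.62, σ_y = 869.0 → σ = 21.1 MPa, n = 41.2
The minimum is silicon carbide at n = 1.72.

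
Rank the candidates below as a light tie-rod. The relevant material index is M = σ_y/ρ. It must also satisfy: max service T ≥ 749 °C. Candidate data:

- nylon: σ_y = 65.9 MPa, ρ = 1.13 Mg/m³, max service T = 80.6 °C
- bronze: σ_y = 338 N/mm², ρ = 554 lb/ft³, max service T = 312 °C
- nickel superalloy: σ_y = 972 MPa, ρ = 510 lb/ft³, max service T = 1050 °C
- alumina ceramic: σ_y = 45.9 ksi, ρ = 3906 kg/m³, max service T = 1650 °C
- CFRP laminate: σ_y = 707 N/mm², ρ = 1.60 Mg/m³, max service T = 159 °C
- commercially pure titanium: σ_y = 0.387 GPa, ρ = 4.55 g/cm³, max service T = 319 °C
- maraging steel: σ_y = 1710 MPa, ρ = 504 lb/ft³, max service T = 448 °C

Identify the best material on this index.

Screen on constraints: max service T ≥ 749 °C. Survivors: nickel superalloy, alumina ceramic.
Putting every candidate on a common basis:
  nickel superalloy: σ_y = 972.0 MPa, ρ = 8169 kg/m³
  alumina ceramic: σ_y = 316.5 MPa, ρ = 3906 kg/m³
  nickel superalloy: M = 119 kN·m/kg
  alumina ceramic: M = 81.0 kN·m/kg
Highest index: nickel superalloy.

nickel superalloy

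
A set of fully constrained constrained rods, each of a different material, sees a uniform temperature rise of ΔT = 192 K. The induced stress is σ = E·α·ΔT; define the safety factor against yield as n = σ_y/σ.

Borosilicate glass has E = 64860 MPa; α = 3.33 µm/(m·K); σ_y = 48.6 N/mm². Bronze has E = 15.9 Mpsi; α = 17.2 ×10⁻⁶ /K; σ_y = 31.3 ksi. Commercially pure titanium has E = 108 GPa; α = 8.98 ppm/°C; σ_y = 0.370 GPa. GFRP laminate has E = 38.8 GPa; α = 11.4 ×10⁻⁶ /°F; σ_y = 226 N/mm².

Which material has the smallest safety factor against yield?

bronze

In consistent units (E in GPa, α in ×10⁻⁶/K, σ_y in MPa):
  borosilicate glass: E = 64.86, α = 3.33, σ_y = 48.60 → σ = 41.5 MPa, n = 1.17
  bronze: E = 109.6, α = 17.2, σ_y = 215.8 → σ = 362 MPa, n = 0.596
  commercially pure titanium: E = 108.0, α = 8.98, σ_y = 370.0 → σ = 186 MPa, n = 1.99
  GFRP laminate: E = 38.80, α = 20.5, σ_y = 226.0 → σ = 153 MPa, n = 1.48
Bronze has the lowest safety factor, n = 0.596.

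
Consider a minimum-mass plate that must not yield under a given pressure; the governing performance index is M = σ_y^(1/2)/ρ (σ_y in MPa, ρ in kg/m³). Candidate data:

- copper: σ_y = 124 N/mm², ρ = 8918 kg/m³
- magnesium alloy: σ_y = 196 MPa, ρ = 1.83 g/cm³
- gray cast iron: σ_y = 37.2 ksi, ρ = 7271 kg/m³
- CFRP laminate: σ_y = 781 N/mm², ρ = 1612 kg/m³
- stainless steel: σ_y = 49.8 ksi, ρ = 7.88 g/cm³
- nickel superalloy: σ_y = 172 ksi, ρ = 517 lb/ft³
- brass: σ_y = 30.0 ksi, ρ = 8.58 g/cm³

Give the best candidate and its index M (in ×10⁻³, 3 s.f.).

After converting to SI:
  copper: σ_y = 124.0 MPa, ρ = 8918 kg/m³
  magnesium alloy: σ_y = 196.0 MPa, ρ = 1830 kg/m³
  gray cast iron: σ_y = 256.5 MPa, ρ = 7271 kg/m³
  CFRP laminate: σ_y = 781.0 MPa, ρ = 1612 kg/m³
  stainless steel: σ_y = 343.4 MPa, ρ = 7880 kg/m³
  nickel superalloy: σ_y = 1186 MPa, ρ = 8282 kg/m³
  brass: σ_y = 206.8 MPa, ρ = 8580 kg/m³
  CFRP laminate: M = 17.3×10⁻³
  magnesium alloy: M = 7.65×10⁻³
  nickel superalloy: M = 4.16×10⁻³
  stainless steel: M = 2.35×10⁻³
  gray cast iron: M = 2.20×10⁻³
  brass: M = 1.68×10⁻³
  copper: M = 1.25×10⁻³
CFRP laminate has the largest M.

CFRP laminate, M = 17.3×10⁻³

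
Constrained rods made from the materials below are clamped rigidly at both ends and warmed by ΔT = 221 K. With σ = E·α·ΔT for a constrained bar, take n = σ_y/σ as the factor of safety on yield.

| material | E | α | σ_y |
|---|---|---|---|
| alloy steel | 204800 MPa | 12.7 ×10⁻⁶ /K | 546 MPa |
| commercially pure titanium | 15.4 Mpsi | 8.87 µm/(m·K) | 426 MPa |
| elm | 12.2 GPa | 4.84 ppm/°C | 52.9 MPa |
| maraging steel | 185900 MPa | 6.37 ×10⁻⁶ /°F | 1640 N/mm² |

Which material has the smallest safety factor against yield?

With everything in SI (GPa, ×10⁻⁶/K, MPa):
  alloy steel: E = 204.8, α = 12.7, σ_y = 546.0 → σ = 575 MPa, n = 0.950
  commercially pure titanium: E = 106.2, α = 8.87, σ_y = 426.0 → σ = 208 MPa, n = 2.05
  elm: E = 12.20, α = 4.84, σ_y = 52.90 → σ = 13.0 MPa, n = 4.05
  maraging steel: E = 185.9, α = 11.5, σ_y = 1640 → σ = 471 MPa, n = 3.48
Smallest n: alloy steel with n = 0.950.

alloy steel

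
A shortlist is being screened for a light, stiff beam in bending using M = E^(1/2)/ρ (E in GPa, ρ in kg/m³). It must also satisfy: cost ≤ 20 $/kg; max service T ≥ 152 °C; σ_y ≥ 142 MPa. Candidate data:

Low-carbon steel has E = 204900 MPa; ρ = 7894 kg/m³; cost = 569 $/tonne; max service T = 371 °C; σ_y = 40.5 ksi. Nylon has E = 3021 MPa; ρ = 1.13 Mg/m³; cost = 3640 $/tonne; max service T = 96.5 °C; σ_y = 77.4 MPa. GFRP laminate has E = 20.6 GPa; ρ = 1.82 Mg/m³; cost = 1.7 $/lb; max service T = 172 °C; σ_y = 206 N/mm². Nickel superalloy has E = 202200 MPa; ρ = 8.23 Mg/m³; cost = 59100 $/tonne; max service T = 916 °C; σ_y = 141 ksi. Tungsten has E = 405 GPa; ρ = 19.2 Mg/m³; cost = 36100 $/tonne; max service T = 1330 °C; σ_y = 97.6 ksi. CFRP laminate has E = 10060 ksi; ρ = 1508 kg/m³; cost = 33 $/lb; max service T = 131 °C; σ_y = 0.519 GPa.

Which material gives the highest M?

Screen on constraints: cost ≤ 20 $/kg; max service T ≥ 152 °C; σ_y ≥ 142 MPa. Survivors: low-carbon steel, GFRP laminate.
Putting every candidate on a common basis:
  low-carbon steel: E = 204.9 GPa, ρ = 7894 kg/m³
  GFRP laminate: E = 20.60 GPa, ρ = 1820 kg/m³
  GFRP laminate: M = 2.49×10⁻³
  low-carbon steel: M = 1.81×10⁻³
GFRP laminate has the largest M.

GFRP laminate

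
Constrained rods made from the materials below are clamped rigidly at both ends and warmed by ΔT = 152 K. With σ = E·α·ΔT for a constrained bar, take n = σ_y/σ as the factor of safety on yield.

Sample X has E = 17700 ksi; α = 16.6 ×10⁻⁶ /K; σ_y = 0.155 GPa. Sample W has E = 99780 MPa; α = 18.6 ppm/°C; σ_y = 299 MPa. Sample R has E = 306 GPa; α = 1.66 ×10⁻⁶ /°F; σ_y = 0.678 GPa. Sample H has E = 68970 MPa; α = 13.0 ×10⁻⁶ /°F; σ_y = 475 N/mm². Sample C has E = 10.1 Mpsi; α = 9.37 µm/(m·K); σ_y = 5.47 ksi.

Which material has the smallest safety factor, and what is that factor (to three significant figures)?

sample C, n = 0.380

Converting E to GPa, α to ×10⁻⁶/K, σ_y to MPa, then σ and n for each:
  sample X: E = 122.0, α = 16.6, σ_y = 155.0 → σ = 308 MPa, n = 0.503
  sample W: E = 99.78, α = 18.6, σ_y = 299.0 → σ = 282 MPa, n = 1.06
  sample R: E = 306.0, α = 2.99, σ_y = 678.0 → σ = 139 MPa, n = 4.88
  sample H: E = 68.97, α = 23.4, σ_y = 475.0 → σ = 245 MPa, n = 1.94
  sample C: E = 69.64, α = 9.37, σ_y = 37.71 → σ = 99.2 MPa, n = 0.380
Smallest n: sample C with n = 0.380.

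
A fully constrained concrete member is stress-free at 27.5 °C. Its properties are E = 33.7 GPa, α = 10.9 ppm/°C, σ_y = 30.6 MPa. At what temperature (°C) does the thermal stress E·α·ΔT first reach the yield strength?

E·α·ΔT = 30.60 MPa ⇒ ΔT = 30.60 / (33.70×10³ × 10.9×10⁻⁶) = 83.30 K.
T = 27.5 + 83.30 = 110.8 °C.

111 °C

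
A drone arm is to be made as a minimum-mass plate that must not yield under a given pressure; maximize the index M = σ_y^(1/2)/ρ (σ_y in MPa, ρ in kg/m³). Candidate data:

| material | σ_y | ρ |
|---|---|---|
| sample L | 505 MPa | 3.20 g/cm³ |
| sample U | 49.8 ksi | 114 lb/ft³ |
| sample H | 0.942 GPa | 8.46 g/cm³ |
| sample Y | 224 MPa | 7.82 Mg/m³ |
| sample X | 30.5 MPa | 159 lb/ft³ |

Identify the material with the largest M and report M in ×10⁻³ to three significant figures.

sample U, M = 10.1×10⁻³

After converting to SI:
  sample L: σ_y = 505.0 MPa, ρ = 3200 kg/m³
  sample U: σ_y = 343.4 MPa, ρ = 1826 kg/m³
  sample H: σ_y = 942.0 MPa, ρ = 8460 kg/m³
  sample Y: σ_y = 224.0 MPa, ρ = 7820 kg/m³
  sample X: σ_y = 30.50 MPa, ρ = 2547 kg/m³
  sample U: M = 10.1×10⁻³
  sample L: M = 7.02×10⁻³
  sample H: M = 3.63×10⁻³
  sample X: M = 2.17×10⁻³
  sample Y: M = 1.91×10⁻³
The maximum is for sample U.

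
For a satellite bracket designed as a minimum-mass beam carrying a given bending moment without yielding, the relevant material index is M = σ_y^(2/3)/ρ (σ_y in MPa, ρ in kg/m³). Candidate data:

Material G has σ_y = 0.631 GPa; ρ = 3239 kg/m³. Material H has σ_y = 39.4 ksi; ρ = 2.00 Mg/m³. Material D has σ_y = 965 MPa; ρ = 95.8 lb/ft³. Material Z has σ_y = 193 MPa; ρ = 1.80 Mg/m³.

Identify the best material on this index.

material D

After converting to SI:
  material G: σ_y = 631.0 MPa, ρ = 3239 kg/m³
  material H: σ_y = 271.7 MPa, ρ = 2000 kg/m³
  material D: σ_y = 965.0 MPa, ρ = 1535 kg/m³
  material Z: σ_y = 193.0 MPa, ρ = 1800 kg/m³
  material D: M = 63.6×10⁻³
  material G: M = 22.7×10⁻³
  material H: M = 21.0×10⁻³
  material Z: M = 18.6×10⁻³
The maximum is for material D.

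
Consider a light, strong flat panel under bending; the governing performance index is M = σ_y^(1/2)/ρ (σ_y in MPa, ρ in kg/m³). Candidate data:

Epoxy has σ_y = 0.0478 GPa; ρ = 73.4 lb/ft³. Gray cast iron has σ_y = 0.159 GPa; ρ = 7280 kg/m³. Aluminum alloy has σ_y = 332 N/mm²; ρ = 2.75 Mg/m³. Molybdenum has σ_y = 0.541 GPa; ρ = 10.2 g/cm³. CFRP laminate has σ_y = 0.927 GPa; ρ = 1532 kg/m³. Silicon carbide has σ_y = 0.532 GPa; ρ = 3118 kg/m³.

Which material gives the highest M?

In SI units:
  epoxy: σ_y = 47.80 MPa, ρ = 1176 kg/m³
  gray cast iron: σ_y = 159.0 MPa, ρ = 7280 kg/m³
  aluminum alloy: σ_y = 332.0 MPa, ρ = 2750 kg/m³
  molybdenum: σ_y = 541.0 MPa, ρ = 10200 kg/m³
  CFRP laminate: σ_y = 927.0 MPa, ρ = 1532 kg/m³
  silicon carbide: σ_y = 532.0 MPa, ρ = 3118 kg/m³
  CFRP laminate: M = 19.9×10⁻³
  silicon carbide: M = 7.40×10⁻³
  aluminum alloy: M = 6.63×10⁻³
  epoxy: M = 5.88×10⁻³
  molybdenum: M = 2.28×10⁻³
  gray cast iron: M = 1.73×10⁻³
The maximum is for CFRP laminate.

CFRP laminate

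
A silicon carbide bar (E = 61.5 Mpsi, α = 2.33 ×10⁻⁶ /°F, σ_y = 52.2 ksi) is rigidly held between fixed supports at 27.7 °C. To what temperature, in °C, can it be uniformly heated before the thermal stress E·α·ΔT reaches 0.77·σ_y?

184 °C

E = 61.5 Mpsi = 424.0 GPa.
α = 2.33×10⁻⁶/°F × 9/5 = 4.19×10⁻⁶/K.
σ_y = 52.2 ksi = 359.9 MPa.
E·α·ΔT = 277.1 MPa ⇒ ΔT = 277.1 / (424.0×10³ × 4.19×10⁻⁶) = 155.8 K.
T = 27.7 + 155.8 = 183.5 °C.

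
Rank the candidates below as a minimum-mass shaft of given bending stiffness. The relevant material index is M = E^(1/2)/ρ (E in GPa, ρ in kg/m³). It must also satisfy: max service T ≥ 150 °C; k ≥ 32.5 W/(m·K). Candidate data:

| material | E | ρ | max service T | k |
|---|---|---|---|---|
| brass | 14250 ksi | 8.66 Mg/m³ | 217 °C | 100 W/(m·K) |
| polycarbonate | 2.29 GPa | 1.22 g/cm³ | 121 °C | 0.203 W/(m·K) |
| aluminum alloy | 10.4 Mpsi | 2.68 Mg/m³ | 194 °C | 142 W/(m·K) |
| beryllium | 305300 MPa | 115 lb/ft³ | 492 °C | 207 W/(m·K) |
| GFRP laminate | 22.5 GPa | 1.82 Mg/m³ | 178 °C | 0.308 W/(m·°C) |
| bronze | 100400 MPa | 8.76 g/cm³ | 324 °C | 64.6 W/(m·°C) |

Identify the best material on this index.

beryllium

Screen on constraints: max service T ≥ 150 °C; k ≥ 32.5 W/(m·K). Survivors: brass, aluminum alloy, beryllium, bronze.
After converting to SI:
  brass: E = 98.25 GPa, ρ = 8660 kg/m³
  aluminum alloy: E = 71.71 GPa, ρ = 2680 kg/m³
  beryllium: E = 305.3 GPa, ρ = 1842 kg/m³
  bronze: E = 100.4 GPa, ρ = 8760 kg/m³
  beryllium: M = 9.49×10⁻³
  aluminum alloy: M = 3.16×10⁻³
  brass: M = 1.14×10⁻³
  bronze: M = 1.14×10⁻³
Highest index: beryllium.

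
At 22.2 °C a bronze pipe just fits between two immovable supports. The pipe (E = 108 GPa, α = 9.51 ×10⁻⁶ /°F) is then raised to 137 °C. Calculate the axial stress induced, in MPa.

212 MPa

α = 9.51×10⁻⁶/°F × 9/5 = 17.1×10⁻⁶/K.
ΔT = 114.8 K. Constrained thermal stress σ = E·α·ΔT = 108.0×10³ MPa × 17.1×10⁻⁶ × 114.8 = 212 MPa (compressive).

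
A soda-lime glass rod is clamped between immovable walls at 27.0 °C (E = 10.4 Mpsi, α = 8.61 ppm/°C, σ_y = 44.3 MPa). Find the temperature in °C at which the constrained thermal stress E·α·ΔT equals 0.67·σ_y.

E = 10.4 Mpsi = 71.71 GPa.
E·α·ΔT = 29.68 MPa ⇒ ΔT = 29.68 / (71.71×10³ × 8.61×10⁻⁶) = 48.08 K.
T = 27.0 + 48.08 = 75.08 °C.

75.1 °C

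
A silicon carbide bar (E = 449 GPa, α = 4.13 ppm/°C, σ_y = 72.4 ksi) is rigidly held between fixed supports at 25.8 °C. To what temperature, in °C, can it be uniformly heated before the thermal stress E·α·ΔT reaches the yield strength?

σ_y = 72.4 ksi = 499.2 MPa.
E·α·ΔT = 499.2 MPa ⇒ ΔT = 499.2 / (449.0×10³ × 4.13×10⁻⁶) = 269.2 K.
T = 25.8 + 269.2 = 295.0 °C.

295 °C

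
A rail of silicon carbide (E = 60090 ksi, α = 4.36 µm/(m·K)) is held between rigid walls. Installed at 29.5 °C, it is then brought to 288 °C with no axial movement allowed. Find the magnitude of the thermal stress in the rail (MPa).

E = 60090 ksi = 414.3 GPa.
ΔT = 258.5 K. Constrained thermal stress σ = E·α·ΔT = 414.3×10³ MPa × 4.36×10⁻⁶ × 258.5 = 467 MPa (compressive).

467 MPa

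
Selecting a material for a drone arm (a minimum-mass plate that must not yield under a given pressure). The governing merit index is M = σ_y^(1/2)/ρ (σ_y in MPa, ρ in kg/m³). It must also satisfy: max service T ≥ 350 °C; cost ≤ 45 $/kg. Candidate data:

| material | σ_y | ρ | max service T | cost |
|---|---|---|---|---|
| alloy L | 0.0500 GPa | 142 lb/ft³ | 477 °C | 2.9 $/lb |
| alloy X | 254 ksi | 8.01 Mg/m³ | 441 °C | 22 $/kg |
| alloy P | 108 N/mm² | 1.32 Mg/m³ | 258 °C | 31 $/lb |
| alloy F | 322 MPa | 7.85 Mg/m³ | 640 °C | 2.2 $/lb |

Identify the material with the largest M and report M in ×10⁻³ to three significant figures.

Screen on constraints: max service T ≥ 350 °C; cost ≤ 45 $/kg. Survivors: alloy L, alloy X, alloy F.
Convert each candidate to consistent units, then evaluate M:
  alloy L: σ_y = 50.00 MPa, ρ = 2275 kg/m³
  alloy X: σ_y = 1751 MPa, ρ = 8010 kg/m³
  alloy F: σ_y = 322.0 MPa, ρ = 7850 kg/m³
  alloy X: M = 5.22×10⁻³
  alloy L: M = 3.11×10⁻³
  alloy F: M = 2.29×10⁻³
The maximum is for alloy X.

alloy X, M = 5.22×10⁻³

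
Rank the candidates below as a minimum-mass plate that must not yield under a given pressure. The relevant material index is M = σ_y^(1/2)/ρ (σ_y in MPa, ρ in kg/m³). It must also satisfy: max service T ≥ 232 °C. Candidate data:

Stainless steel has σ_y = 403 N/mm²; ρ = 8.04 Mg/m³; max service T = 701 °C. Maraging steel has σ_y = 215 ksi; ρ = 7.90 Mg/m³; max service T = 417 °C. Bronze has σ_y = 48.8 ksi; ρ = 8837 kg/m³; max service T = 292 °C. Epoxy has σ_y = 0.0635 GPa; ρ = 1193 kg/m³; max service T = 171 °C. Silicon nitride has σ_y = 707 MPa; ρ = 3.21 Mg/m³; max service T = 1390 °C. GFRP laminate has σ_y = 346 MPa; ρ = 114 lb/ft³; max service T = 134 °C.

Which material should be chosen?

silicon nitride

Screen on constraints: max service T ≥ 232 °C. Survivors: stainless steel, maraging steel, bronze, silicon nitride.
Convert each candidate to consistent units, then evaluate M:
  stainless steel: σ_y = 403.0 MPa, ρ = 8040 kg/m³
  maraging steel: σ_y = 1482 MPa, ρ = 7900 kg/m³
  bronze: σ_y = 336.5 MPa, ρ = 8837 kg/m³
  silicon nitride: σ_y = 707.0 MPa, ρ = 3210 kg/m³
  silicon nitride: M = 8.28×10⁻³
  maraging steel: M = 4.87×10⁻³
  stainless steel: M = 2.50×10⁻³
  bronze: M = 2.08×10⁻³
Silicon nitride has the largest M.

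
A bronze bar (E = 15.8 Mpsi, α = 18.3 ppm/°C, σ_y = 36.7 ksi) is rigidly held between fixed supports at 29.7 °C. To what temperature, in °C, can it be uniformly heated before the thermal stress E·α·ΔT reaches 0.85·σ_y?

E = 15.8 Mpsi = 108.9 GPa.
σ_y = 36.7 ksi = 253.0 MPa.
E·α·ΔT = 215.1 MPa ⇒ ΔT = 215.1 / (108.9×10³ × 18.3×10⁻⁶) = 107.9 K.
T = 29.7 + 107.9 = 137.6 °C.

138 °C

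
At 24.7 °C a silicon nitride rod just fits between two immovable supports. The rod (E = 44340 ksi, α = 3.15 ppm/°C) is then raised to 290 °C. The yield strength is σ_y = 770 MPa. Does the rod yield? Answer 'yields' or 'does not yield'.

does not yield

E = 44340 ksi = 305.7 GPa.
ΔT = 265.3 K. Constrained thermal stress σ = E·α·ΔT = 305.7×10³ MPa × 3.15×10⁻⁶ × 265.3 = 255 MPa (compressive).
Compare to σ_y = 770 MPa: σ < σ_y, so it does not yield.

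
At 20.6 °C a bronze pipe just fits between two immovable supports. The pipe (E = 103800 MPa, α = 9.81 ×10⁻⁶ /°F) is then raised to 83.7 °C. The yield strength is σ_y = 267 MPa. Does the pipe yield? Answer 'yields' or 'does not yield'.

does not yield

E = 103800 MPa = 103.8 GPa.
α = 9.81×10⁻⁶/°F × 9/5 = 17.7×10⁻⁶/K.
ΔT = 63.10 K. Constrained thermal stress σ = E·α·ΔT = 103.8×10³ MPa × 17.7×10⁻⁶ × 63.10 = 116 MPa (compressive).
Compare to σ_y = 267 MPa: σ < σ_y, so it does not yield.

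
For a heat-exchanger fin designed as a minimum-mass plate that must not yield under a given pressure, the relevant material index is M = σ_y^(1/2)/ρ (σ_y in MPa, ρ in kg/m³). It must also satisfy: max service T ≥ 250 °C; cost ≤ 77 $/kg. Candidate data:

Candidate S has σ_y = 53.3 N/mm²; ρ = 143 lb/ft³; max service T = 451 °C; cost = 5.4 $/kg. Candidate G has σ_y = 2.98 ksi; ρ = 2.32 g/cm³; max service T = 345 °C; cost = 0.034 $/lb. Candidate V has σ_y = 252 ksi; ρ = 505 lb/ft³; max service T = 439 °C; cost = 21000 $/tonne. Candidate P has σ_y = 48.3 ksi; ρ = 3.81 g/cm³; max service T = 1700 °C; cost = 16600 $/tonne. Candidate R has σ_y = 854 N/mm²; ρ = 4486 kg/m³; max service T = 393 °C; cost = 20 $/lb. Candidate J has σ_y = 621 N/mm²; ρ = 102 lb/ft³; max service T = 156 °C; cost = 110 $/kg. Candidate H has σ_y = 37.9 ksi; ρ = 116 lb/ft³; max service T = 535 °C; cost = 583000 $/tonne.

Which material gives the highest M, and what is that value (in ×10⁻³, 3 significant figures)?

candidate R, M = 6.51×10⁻³

Screen on constraints: max service T ≥ 250 °C; cost ≤ 77 $/kg. Survivors: candidate S, candidate G, candidate V, candidate P, candidate R.
After converting to SI:
  candidate S: σ_y = 53.30 MPa, ρ = 2291 kg/m³
  candidate G: σ_y = 20.55 MPa, ρ = 2320 kg/m³
  candidate V: σ_y = 1737 MPa, ρ = 8089 kg/m³
  candidate P: σ_y = 333.0 MPa, ρ = 3810 kg/m³
  candidate R: σ_y = 854.0 MPa, ρ = 4486 kg/m³
  candidate R: M = 6.51×10⁻³
  candidate V: M = 5.15×10⁻³
  candidate P: M = 4.79×10⁻³
  candidate S: M = 3.19×10⁻³
  candidate G: M = 1.95×10⁻³
Highest index: candidate R.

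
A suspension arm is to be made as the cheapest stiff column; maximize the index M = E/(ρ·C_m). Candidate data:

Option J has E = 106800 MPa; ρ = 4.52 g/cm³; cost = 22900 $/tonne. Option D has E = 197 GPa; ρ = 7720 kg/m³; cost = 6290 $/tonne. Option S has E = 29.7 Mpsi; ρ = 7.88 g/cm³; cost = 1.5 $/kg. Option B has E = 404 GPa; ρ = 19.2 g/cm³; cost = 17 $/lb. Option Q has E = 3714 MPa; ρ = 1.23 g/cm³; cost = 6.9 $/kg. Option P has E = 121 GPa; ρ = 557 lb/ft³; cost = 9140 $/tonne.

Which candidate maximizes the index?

option S

Convert each candidate to consistent units, then evaluate M:
  option J: E = 106.8 GPa, ρ = 4520 kg/m³, cost = 22.90 $/kg
  option D: E = 197.0 GPa, ρ = 7720 kg/m³, cost = 6.290 $/kg
  option S: E = 204.8 GPa, ρ = 7880 kg/m³, cost = 1.500 $/kg
  option B: E = 404.0 GPa, ρ = 19200 kg/m³, cost = 37.48 $/kg
  option Q: E = 3.714 GPa, ρ = 1230 kg/m³, cost = 6.900 $/kg
  option P: E = 121.0 GPa, ρ = 8922 kg/m³, cost = 9.140 $/kg
  option S: M = 17.3 MN·m per $
  option D: M = 4.06 MN·m per $
  option P: M = 1.48 MN·m per $
  option J: M = 1.03 MN·m per $
  option B: M = 0.561 MN·m per $
  option Q: M = 0.438 MN·m per $
Highest index: option S.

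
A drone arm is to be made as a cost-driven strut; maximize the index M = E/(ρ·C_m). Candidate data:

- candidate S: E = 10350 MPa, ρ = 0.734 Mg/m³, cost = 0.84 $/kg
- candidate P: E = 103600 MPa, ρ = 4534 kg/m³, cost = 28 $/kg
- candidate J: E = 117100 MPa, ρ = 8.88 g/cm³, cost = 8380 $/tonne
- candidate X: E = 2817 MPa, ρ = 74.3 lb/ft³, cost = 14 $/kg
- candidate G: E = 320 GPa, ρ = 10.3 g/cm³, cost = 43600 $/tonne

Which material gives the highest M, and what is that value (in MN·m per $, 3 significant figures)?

candidate S, M = 16.8 MN·m per $

Convert each candidate to consistent units, then evaluate M:
  candidate S: E = 10.35 GPa, ρ = 734.0 kg/m³, cost = 0.8400 $/kg
  candidate P: E = 103.6 GPa, ρ = 4534 kg/m³, cost = 28.00 $/kg
  candidate J: E = 117.1 GPa, ρ = 8880 kg/m³, cost = 8.380 $/kg
  candidate X: E = 2.817 GPa, ρ = 1190 kg/m³, cost = 14.00 $/kg
  candidate G: E = 320.0 GPa, ρ = 10300 kg/m³, cost = 43.60 $/kg
  candidate S: M = 16.8 MN·m per $
  candidate J: M = 1.57 MN·m per $
  candidate P: M = 0.816 MN·m per $
  candidate G: M = 0.713 MN·m per $
  candidate X: M = 0.169 MN·m per $
Candidate S has the largest M.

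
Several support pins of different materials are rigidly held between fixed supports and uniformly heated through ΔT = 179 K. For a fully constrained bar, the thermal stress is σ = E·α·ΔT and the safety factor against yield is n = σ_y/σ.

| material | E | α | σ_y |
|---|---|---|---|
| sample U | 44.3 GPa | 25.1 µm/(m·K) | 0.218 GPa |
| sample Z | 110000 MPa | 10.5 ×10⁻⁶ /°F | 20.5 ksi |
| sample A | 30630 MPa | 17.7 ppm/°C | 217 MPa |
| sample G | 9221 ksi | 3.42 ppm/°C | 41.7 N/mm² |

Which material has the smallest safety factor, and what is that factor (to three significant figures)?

sample Z, n = 0.380

With everything in SI (GPa, ×10⁻⁶/K, MPa):
  sample U: E = 44.30, α = 25.1, σ_y = 218.0 → σ = 199 MPa, n = 1.10
  sample Z: E = 110.0, α = 18.9, σ_y = 141.3 → σ = 372 MPa, n = 0.380
  sample A: E = 30.63, α = 17.7, σ_y = 217.0 → σ = 97.0 MPa, n = 2.24
  sample G: E = 63.58, α = 3.42, σ_y = 41.70 → σ = 38.9 MPa, n = 1.07
Sample Z has the lowest safety factor, n = 0.380.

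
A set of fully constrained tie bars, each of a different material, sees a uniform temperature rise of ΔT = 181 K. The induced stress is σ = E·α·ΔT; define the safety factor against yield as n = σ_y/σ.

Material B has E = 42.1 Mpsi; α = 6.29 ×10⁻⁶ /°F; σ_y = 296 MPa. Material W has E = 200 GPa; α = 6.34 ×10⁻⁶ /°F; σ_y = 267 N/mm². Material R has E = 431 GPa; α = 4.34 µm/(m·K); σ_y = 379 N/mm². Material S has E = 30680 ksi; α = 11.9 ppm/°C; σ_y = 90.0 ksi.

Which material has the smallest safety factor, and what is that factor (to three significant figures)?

Per material, after unit conversion:
  material B: E = 290.3, α = 11.3, σ_y = 296.0 → σ = 595 MPa, n = 0.498
  material W: E = 200.0, α = 11.4, σ_y = 267.0 → σ = 413 MPa, n = 0.646
  material R: E = 431.0, α = 4.34, σ_y = 379.0 → σ = 339 MPa, n = 1.12
  material S: E = 211.5, α = 11.9, σ_y = 620.5 → σ = 456 MPa, n = 1.36
Smallest n: material B with n = 0.498.

material B, n = 0.498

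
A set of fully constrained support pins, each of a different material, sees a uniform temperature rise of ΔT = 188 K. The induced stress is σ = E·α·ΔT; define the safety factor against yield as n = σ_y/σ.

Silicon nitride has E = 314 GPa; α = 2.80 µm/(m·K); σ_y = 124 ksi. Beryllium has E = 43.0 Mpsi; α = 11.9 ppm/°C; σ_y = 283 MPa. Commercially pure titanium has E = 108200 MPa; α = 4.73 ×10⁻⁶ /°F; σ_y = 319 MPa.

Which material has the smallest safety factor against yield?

beryllium

In consistent units (E in GPa, α in ×10⁻⁶/K, σ_y in MPa):
  silicon nitride: E = 314.0, α = 2.80, σ_y = 855.0 → σ = 165 MPa, n = 5.17
  beryllium: E = 296.5, α = 11.9, σ_y = 283.0 → σ = 663 MPa, n = 0.427
  commercially pure titanium: E = 108.2, α = 8.51, σ_y = 319.0 → σ = 173 MPa, n = 1.84
Beryllium has the lowest safety factor, n = 0.427.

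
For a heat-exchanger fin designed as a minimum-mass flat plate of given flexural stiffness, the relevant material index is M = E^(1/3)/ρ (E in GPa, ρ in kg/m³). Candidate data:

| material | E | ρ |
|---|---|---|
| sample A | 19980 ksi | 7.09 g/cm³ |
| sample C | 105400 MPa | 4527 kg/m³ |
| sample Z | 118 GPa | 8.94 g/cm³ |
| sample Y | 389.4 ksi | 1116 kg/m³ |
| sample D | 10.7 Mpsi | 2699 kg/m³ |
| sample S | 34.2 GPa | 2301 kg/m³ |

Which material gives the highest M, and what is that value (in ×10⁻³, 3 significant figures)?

Normalizing units and computing the index:
  sample A: E = 137.8 GPa, ρ = 7090 kg/m³
  sample C: E = 105.4 GPa, ρ = 4527 kg/m³
  sample Z: E = 118.0 GPa, ρ = 8940 kg/m³
  sample Y: E = 2.685 GPa, ρ = 1116 kg/m³
  sample D: E = 73.77 GPa, ρ = 2699 kg/m³
  sample S: E = 34.20 GPa, ρ = 2301 kg/m³
  sample D: M = 1.55×10⁻³
  sample S: M = 1.41×10⁻³
  sample Y: M = 1.25×10⁻³
  sample C: M = 1.04×10⁻³
  sample A: M = 0.728×10⁻³
  sample Z: M = 0.549×10⁻³
The maximum is for sample D.

sample D, M = 1.55×10⁻³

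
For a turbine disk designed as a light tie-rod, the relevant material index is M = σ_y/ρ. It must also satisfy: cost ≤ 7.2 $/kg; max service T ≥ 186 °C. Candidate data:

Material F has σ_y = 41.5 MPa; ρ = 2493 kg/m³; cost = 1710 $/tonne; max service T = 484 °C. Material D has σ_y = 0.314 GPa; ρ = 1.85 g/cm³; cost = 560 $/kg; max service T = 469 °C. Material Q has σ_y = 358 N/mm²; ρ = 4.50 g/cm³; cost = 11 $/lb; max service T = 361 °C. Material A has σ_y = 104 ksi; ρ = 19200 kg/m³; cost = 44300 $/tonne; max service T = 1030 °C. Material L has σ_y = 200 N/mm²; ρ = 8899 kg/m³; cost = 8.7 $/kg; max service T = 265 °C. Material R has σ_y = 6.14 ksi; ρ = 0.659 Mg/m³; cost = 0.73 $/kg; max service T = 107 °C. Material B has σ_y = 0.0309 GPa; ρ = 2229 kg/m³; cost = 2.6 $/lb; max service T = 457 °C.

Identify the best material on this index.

Screen on constraints: cost ≤ 7.2 $/kg; max service T ≥ 186 °C. Survivors: material F, material B.
Normalizing units and computing the index:
  material F: σ_y = 41.50 MPa, ρ = 2493 kg/m³
  material B: σ_y = 30.90 MPa, ρ = 2229 kg/m³
  material F: M = 16.6 kN·m/kg
  material B: M = 13.9 kN·m/kg
The maximum is for material F.

material F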